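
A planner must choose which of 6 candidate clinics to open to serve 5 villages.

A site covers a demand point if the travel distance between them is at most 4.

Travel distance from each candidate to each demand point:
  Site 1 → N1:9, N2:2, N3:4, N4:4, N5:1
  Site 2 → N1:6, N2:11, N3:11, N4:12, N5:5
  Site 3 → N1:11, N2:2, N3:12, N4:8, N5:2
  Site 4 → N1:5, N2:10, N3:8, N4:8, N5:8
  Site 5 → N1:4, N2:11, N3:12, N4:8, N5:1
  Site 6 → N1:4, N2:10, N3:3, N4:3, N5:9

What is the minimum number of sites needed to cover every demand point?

Coverage sets (demand points within 4 of each site):
  Site 1: {N2, N3, N4, N5}
  Site 2: {}
  Site 3: {N2, N5}
  Site 4: {}
  Site 5: {N1, N5}
  Site 6: {N1, N3, N4}
No single site covers all 5 demand points.
But {Site 1, Site 5} covers everything, so the minimum is 2.

2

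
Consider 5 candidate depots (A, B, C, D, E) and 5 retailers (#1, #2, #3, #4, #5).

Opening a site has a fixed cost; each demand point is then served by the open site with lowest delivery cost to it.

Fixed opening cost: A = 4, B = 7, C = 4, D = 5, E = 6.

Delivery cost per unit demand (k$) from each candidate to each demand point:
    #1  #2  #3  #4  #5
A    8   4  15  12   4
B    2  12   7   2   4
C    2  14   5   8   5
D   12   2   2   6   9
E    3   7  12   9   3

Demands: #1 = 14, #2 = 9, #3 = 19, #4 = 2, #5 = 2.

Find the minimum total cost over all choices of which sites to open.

108

Open {B, D}: assign each demand point to its cheapest open site.
  #1→B 14×2=28, #2→D 9×2=18, #3→D 19×2=38, #4→B 2×2=4, #5→B 2×4=8
  delivery cost 96, fixed 12 → total 108.
Compare {A, B, D}: delivery cost 96 + fixed 16 = 112.
Compare {B, C, D}: delivery cost 96 + fixed 16 = 112.
Compare {B, D, E}: delivery cost 94 + fixed 18 = 112.
All other subsets cost ≥ 112. Minimum total cost: 108.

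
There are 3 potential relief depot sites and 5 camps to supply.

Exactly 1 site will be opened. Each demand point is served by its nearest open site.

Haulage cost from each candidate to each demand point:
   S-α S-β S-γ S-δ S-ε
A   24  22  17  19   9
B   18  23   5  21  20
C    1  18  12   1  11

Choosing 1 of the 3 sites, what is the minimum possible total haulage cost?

Open {C}.
  S-α→C 1, S-β→C 18, S-γ→C 12, S-δ→C 1, S-ε→C 11  ⇒ total 43.
Compare {B}: total 87.
Compare {A}: total 91.

43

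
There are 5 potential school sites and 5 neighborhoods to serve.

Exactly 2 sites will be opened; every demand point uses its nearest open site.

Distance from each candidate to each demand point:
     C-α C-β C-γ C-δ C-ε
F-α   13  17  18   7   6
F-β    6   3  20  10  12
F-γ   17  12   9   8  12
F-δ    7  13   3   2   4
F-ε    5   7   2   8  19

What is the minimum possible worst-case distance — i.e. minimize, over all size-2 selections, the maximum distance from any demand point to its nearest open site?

6

Open {F-β, F-δ}.
  Farthest demand point is C-α at distance 6 (to F-β); all others are ≤ 6.
With {F-α, F-ε} the worst case is 7.
With {F-δ, F-ε} the worst case is 7.
No size-2 selection achieves below 6.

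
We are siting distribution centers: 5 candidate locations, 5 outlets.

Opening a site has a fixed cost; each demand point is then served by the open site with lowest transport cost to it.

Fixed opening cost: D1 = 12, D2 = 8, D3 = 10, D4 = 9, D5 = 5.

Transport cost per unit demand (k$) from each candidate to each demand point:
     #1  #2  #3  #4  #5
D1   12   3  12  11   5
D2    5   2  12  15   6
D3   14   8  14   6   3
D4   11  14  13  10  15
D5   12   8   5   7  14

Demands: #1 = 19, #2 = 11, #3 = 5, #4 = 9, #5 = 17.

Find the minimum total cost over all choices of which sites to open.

Open {D2, D3, D5}: assign each demand point to its cheapest open site.
  #1→D2 19×5=95, #2→D2 11×2=22, #3→D5 5×5=25, #4→D3 9×6=54, #5→D3 17×3=51
  transport cost 247, fixed 23 → total 270.
Compare {D2, D3, D4, D5}: transport cost 247 + fixed 32 = 279.
Compare {D1, D2, D3, D5}: transport cost 247 + fixed 35 = 282.
Compare {D1, D2, D3, D4, D5}: transport cost 247 + fixed 44 = 291.
All other subsets cost ≥ 279. Minimum total cost: 270.

270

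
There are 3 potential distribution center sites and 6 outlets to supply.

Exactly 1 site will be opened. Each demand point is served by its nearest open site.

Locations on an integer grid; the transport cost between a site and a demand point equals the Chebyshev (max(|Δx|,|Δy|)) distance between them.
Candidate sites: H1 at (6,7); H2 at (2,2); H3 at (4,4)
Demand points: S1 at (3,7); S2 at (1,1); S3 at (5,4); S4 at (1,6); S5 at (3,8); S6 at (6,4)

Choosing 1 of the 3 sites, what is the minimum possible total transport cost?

16

Open {H3}.
  S1→H3 3, S2→H3 3, S3→H3 1, S4→H3 3, S5→H3 4, S6→H3 2  ⇒ total 16.
Compare {H1}: total 23.
Compare {H2}: total 23.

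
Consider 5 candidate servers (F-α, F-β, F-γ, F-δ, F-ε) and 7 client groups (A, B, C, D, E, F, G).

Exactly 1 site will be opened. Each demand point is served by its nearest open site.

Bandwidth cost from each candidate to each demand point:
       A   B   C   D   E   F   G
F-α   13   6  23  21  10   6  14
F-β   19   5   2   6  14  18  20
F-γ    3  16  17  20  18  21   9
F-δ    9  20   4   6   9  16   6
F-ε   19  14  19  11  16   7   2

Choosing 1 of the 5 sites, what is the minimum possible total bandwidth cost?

Open {F-δ}.
  A→F-δ 9, B→F-δ 20, C→F-δ 4, D→F-δ 6, E→F-δ 9, F→F-δ 16, G→F-δ 6  ⇒ total 70.
Compare {F-β}: total 84.
Compare {F-ε}: total 88.
No size-1 selection does better; minimum is 70.

70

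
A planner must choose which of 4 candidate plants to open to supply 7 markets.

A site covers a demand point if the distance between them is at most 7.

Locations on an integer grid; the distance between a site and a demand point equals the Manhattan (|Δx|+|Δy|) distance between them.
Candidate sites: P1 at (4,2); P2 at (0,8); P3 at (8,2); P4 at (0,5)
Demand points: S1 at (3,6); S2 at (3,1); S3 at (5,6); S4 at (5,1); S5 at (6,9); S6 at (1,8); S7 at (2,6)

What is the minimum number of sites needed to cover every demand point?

Coverage sets (demand points within 7 of each site):
  P1: {S1, S2, S3, S4, S7}
  P2: {S1, S3, S5, S6, S7}
  P3: {S2, S3, S4}
  P4: {S1, S2, S3, S6, S7}
No single site covers all 7 demand points.
But {P1, P2} covers everything, so the minimum is 2.

2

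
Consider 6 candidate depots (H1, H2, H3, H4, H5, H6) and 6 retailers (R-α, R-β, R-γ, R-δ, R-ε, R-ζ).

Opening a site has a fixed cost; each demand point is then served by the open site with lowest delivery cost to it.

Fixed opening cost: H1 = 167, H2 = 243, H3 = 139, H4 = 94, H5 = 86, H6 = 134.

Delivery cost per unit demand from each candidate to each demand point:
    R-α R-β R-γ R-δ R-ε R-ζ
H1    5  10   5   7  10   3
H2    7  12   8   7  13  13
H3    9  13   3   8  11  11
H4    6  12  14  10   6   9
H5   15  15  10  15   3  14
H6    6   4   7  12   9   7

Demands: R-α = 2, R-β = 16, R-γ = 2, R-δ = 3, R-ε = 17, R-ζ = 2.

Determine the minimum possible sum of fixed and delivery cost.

Open {H5, H6}: assign each demand point to its cheapest open site.
  R-α→H6 2×6=12, R-β→H6 16×4=64, R-γ→H6 2×7=14, R-δ→H6 3×12=36, R-ε→H5 17×3=51, R-ζ→H6 2×7=14
  delivery cost 191, fixed 220 → total 411.
Compare {H6}: delivery cost 293 + fixed 134 = 427.
Compare {H4, H6}: delivery cost 236 + fixed 228 = 464.
Compare {H4}: delivery cost 382 + fixed 94 = 476.
All other subsets cost ≥ 427. Minimum total cost: 411.

411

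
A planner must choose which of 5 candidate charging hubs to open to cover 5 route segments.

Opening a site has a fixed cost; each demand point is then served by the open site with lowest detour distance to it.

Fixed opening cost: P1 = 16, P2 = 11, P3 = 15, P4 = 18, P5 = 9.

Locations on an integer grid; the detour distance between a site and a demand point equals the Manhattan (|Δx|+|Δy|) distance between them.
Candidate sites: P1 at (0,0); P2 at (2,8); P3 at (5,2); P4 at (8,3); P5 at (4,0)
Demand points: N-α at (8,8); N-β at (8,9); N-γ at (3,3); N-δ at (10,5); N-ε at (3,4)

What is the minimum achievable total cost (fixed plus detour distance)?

44

Open {P4}: assign each demand point to its cheapest open site.
  N-α→P4 5, N-β→P4 6, N-γ→P4 5, N-δ→P4 4, N-ε→P4 6
  detour distance 26, fixed 18 → total 44.
Compare {P2}: detour distance 35 + fixed 11 = 46.
Compare {P3}: detour distance 34 + fixed 15 = 49.
Compare {P4, P5}: detour distance 24 + fixed 27 = 51.
All other subsets cost ≥ 46. Minimum total cost: 44.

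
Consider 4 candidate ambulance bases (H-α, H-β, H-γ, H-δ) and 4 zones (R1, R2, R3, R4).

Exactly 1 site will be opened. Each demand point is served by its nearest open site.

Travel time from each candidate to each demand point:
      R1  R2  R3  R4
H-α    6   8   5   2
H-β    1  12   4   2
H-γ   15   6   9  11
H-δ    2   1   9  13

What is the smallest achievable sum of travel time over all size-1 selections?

Open {H-β}.
  R1→H-β 1, R2→H-β 12, R3→H-β 4, R4→H-β 2  ⇒ total 19.
Compare {H-α}: total 21.
Compare {H-δ}: total 25.
No size-1 selection does better; minimum is 19.

19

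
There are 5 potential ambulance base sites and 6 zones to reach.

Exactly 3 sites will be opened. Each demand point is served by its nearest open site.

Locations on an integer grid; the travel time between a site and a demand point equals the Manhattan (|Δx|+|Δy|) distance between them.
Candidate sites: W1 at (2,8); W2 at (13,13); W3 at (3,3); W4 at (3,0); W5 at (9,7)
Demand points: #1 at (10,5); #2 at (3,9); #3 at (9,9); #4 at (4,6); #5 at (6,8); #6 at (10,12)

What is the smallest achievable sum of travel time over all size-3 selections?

19

Open {W1, W2, W5}.
  #1→W5 3, #2→W1 2, #3→W5 2, #4→W1 4, #5→W1 4, #6→W2 4  ⇒ total 19.
Compare {W1, W3, W5}: total 21.
Compare {W1, W4, W5}: total 21.
No size-3 selection does better; minimum is 19.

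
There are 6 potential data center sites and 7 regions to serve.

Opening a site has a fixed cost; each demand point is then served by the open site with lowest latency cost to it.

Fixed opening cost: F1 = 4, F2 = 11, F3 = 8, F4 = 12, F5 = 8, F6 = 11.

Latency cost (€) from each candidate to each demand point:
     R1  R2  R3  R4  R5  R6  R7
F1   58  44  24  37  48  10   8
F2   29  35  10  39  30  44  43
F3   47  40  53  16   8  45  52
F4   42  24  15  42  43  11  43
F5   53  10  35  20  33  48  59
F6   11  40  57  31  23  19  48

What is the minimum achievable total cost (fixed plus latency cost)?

115

Open {F1, F2, F3, F5, F6}: assign each demand point to its cheapest open site.
  R1→F6 11, R2→F5 10, R3→F2 10, R4→F3 16, R5→F3 8, R6→F1 10, R7→F1 8
  latency cost 73, fixed 42 → total 115.
Compare {F1, F3, F5, F6}: latency cost 87 + fixed 31 = 118.
Compare {F1, F3, F4, F5, F6}: latency cost 78 + fixed 43 = 121.
Compare {F1, F2, F3, F5}: latency cost 91 + fixed 31 = 122.
All other subsets cost ≥ 118. Minimum total cost: 115.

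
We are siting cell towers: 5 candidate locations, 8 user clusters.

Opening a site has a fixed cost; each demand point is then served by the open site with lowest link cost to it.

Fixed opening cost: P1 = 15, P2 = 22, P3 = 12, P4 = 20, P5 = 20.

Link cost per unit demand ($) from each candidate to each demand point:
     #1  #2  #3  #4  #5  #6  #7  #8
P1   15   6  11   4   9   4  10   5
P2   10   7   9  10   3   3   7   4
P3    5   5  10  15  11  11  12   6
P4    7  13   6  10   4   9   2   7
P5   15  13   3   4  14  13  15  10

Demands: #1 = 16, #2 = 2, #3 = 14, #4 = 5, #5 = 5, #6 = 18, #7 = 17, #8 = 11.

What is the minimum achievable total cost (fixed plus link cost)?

373

Open {P2, P3, P4, P5}: assign each demand point to its cheapest open site.
  #1→P3 16×5=80, #2→P3 2×5=10, #3→P5 14×3=42, #4→P5 5×4=20, #5→P2 5×3=15, #6→P2 18×3=54, #7→P4 17×2=34, #8→P2 11×4=44
  link cost 299, fixed 74 → total 373.
Compare {P1, P2, P3, P4, P5}: link cost 299 + fixed 89 = 388.
Compare {P2, P4, P5}: link cost 335 + fixed 62 = 397.
Compare {P1, P3, P4, P5}: link cost 333 + fixed 67 = 400.
All other subsets cost ≥ 388. Minimum total cost: 373.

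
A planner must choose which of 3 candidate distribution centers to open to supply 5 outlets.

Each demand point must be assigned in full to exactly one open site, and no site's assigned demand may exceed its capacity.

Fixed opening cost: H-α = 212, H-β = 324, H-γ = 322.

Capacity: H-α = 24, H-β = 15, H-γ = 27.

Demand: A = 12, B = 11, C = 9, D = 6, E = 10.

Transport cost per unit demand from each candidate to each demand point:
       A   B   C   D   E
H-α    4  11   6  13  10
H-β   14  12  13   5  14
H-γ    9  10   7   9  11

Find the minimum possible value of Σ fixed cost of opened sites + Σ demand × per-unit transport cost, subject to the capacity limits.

909

Open {H-α, H-γ}; cheapest assignment that respects the capacities:
  H-α (cap 24, load 22): A, E — cost 12×4 + 10×10 = 148
  H-γ (cap 27, load 26): B, C, D — cost 11×10 + 9×7 + 6×9 = 227
  Shipping 375, fixed 534 → total 909.
  Any other capacity-feasible assignment to {H-α, H-γ} ships for at least 375.
Compare {H-α, H-β, H-γ}: its best feasible assignment gives total 1209.
Every other set of open sites that can feasibly serve all demand totals ≥ 1209 even under its best assignment. Minimum: 909.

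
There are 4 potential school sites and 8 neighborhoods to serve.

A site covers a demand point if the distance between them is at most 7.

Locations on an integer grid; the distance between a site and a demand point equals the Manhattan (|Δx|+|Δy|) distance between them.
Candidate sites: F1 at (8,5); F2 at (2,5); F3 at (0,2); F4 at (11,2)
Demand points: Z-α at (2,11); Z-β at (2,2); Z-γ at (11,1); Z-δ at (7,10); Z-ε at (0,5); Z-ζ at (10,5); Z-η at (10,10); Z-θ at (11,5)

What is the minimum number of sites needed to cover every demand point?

Coverage sets (demand points within 7 of each site):
  F1: {Z-γ, Z-δ, Z-ζ, Z-η, Z-θ}
  F2: {Z-α, Z-β, Z-ε}
  F3: {Z-β, Z-ε}
  F4: {Z-γ, Z-ζ, Z-θ}
No single site covers all 8 demand points.
But {F1, F2} covers everything, so the minimum is 2.

2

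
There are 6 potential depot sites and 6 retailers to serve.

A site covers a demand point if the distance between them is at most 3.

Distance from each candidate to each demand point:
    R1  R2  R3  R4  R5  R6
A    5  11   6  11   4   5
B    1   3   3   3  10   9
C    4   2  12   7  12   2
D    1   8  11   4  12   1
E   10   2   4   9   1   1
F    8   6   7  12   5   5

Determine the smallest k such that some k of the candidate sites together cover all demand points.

Coverage sets (demand points within 3 of each site):
  A: {}
  B: {R1, R2, R3, R4}
  C: {R2, R6}
  D: {R1, R6}
  E: {R2, R5, R6}
  F: {}
No single site covers all 6 demand points.
But {B, E} covers everything, so the minimum is 2.

2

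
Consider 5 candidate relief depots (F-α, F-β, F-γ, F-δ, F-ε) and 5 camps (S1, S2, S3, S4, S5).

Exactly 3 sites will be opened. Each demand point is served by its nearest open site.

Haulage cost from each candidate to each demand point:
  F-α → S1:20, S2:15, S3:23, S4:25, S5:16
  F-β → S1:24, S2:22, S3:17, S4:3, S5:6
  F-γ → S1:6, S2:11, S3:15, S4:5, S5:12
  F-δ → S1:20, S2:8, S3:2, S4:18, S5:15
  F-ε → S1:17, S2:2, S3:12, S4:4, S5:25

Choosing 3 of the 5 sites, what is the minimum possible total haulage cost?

Open {F-β, F-γ, F-δ}.
  S1→F-γ 6, S2→F-δ 8, S3→F-δ 2, S4→F-β 3, S5→F-β 6  ⇒ total 25.
Compare {F-γ, F-δ, F-ε}: total 26.
Compare {F-β, F-γ, F-ε}: total 29.
No size-3 selection does better; minimum is 25.

25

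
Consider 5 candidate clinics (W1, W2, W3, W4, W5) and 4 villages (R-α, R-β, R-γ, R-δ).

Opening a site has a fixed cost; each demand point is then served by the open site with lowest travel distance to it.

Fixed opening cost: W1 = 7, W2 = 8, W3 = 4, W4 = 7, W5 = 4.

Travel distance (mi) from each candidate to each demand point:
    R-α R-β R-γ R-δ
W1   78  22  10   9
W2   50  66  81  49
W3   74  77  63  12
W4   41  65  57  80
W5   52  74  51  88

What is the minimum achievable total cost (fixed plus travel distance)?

Open {W1, W4}: assign each demand point to its cheapest open site.
  R-α→W4 41, R-β→W1 22, R-γ→W1 10, R-δ→W1 9
  travel distance 82, fixed 14 → total 96.
Compare {W1, W3, W4}: travel distance 82 + fixed 18 = 100.
Compare {W1, W4, W5}: travel distance 82 + fixed 18 = 100.
Compare {W1, W5}: travel distance 93 + fixed 11 = 104.
All other subsets cost ≥ 100. Minimum total cost: 96.

96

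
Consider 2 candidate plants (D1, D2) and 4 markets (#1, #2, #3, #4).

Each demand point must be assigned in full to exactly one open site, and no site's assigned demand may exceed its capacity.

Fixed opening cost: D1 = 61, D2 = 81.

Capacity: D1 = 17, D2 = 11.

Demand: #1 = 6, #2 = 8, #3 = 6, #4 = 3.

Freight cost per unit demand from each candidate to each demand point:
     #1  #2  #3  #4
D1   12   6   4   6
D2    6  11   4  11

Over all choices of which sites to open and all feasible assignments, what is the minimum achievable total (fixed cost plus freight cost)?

268

Open {D1, D2}; cheapest assignment that respects the capacities:
  D1 (cap 17, load 17): #2, #3, #4 — cost 8×6 + 6×4 + 3×6 = 90
  D2 (cap 11, load 6): #1 — cost 6×6 = 36
  Shipping 126, fixed 142 → total 268.
  Any other capacity-feasible assignment to {D1, D2} ships for at least 126.
Total demand is 23 and no other set of sites has combined capacity ≥ 23, so {D1, D2} is the only feasible choice of open sites. Minimum: 268.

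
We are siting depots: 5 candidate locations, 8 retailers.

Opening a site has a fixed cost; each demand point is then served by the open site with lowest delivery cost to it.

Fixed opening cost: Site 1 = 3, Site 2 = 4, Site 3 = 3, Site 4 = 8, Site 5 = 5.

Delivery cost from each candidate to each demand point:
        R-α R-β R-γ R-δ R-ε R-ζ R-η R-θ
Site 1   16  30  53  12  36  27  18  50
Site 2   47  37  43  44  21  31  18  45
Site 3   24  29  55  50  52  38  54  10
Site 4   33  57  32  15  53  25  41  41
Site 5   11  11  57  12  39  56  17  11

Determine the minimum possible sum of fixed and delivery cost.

157

Open {Site 2, Site 4, Site 5}: assign each demand point to its cheapest open site.
  R-α→Site 5 11, R-β→Site 5 11, R-γ→Site 4 32, R-δ→Site 5 12, R-ε→Site 2 21, R-ζ→Site 4 25, R-η→Site 5 17, R-θ→Site 5 11
  delivery cost 140, fixed 17 → total 157.
Compare {Site 2, Site 3, Site 4, Site 5}: delivery cost 139 + fixed 20 = 159.
Compare {Site 1, Site 2, Site 4, Site 5}: delivery cost 140 + fixed 20 = 160.
Compare {Site 1, Site 2, Site 3, Site 4, Site 5}: delivery cost 139 + fixed 23 = 162.
All other subsets cost ≥ 159. Minimum total cost: 157.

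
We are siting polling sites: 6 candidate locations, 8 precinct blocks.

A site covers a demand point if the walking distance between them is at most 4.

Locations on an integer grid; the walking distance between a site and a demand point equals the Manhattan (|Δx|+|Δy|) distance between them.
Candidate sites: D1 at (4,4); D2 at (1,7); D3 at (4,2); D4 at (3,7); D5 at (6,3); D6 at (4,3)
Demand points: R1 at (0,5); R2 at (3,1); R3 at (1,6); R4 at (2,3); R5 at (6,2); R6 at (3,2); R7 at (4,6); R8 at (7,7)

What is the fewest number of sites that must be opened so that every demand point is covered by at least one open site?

3

Coverage sets (demand points within 4 of each site):
  D1: {R2, R4, R5, R6, R7}
  D2: {R1, R3, R7}
  D3: {R2, R4, R5, R6, R7}
  D4: {R3, R7, R8}
  D5: {R4, R5, R6}
  D6: {R2, R4, R5, R6, R7}
No 2 sites suffice: every size-2 union leaves at least one demand point uncovered.
But {D1, D2, D4} covers everything, so the minimum is 3.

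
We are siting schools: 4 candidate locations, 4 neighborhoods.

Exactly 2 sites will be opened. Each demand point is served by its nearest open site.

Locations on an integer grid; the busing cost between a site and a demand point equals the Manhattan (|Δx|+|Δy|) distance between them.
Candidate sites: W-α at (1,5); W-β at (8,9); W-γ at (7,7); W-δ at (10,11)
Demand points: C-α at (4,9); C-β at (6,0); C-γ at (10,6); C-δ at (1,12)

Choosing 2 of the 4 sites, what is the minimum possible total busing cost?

Open {W-α, W-γ}.
  C-α→W-γ 5, C-β→W-γ 8, C-γ→W-γ 4, C-δ→W-α 7  ⇒ total 24.
Compare {W-α, W-β}: total 26.
Compare {W-β, W-γ}: total 26.
No size-2 selection does better; minimum is 24.

24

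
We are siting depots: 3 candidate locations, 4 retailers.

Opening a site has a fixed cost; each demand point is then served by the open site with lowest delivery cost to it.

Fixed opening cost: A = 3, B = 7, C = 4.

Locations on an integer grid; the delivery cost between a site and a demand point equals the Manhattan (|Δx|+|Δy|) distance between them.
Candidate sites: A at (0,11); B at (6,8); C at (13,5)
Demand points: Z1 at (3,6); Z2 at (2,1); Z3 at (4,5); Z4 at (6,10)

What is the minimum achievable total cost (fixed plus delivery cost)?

30

Open {B}: assign each demand point to its cheapest open site.
  Z1→B 5, Z2→B 11, Z3→B 5, Z4→B 2
  delivery cost 23, fixed 7 → total 30.
Compare {A, B}: delivery cost 23 + fixed 10 = 33.
Compare {B, C}: delivery cost 23 + fixed 11 = 34.
Compare {A, B, C}: delivery cost 23 + fixed 14 = 37.
All other subsets cost ≥ 33. Minimum total cost: 30.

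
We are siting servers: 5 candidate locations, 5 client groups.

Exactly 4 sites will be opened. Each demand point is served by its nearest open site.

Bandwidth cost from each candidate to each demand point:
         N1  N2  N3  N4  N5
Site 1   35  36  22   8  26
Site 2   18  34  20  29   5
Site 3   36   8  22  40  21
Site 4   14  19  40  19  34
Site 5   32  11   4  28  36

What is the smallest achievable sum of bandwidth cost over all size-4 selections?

Open {Site 1, Site 2, Site 4, Site 5}.
  N1→Site 4 14, N2→Site 5 11, N3→Site 5 4, N4→Site 1 8, N5→Site 2 5  ⇒ total 42.
Compare {Site 1, Site 2, Site 3, Site 5}: total 43.
Compare {Site 2, Site 3, Site 4, Site 5}: total 50.
No size-4 selection does better; minimum is 42.

42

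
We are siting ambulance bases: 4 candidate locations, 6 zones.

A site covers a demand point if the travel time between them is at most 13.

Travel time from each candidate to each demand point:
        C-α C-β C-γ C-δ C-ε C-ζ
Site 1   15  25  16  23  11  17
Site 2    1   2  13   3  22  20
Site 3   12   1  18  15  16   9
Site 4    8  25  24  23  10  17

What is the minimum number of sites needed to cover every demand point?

3

Coverage sets (demand points within 13 of each site):
  Site 1: {C-ε}
  Site 2: {C-α, C-β, C-γ, C-δ}
  Site 3: {C-α, C-β, C-ζ}
  Site 4: {C-α, C-ε}
No 2 sites suffice: every size-2 union leaves at least one demand point uncovered.
But {Site 1, Site 2, Site 3} covers everything, so the minimum is 3.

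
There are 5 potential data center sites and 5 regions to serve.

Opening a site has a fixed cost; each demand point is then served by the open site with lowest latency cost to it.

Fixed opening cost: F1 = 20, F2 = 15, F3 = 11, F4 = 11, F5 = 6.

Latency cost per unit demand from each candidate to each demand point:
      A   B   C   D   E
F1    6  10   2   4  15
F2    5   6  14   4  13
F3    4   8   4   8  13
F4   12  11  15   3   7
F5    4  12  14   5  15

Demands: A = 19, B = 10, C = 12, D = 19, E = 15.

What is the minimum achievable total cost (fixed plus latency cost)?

374

Open {F1, F2, F4, F5}: assign each demand point to its cheapest open site.
  A→F5 19×4=76, B→F2 10×6=60, C→F1 12×2=24, D→F4 19×3=57, E→F4 15×7=105
  latency cost 322, fixed 52 → total 374.
Compare {F1, F2, F3, F4}: latency cost 322 + fixed 57 = 379.
Compare {F2, F3, F4}: latency cost 346 + fixed 37 = 383.
Compare {F1, F3, F4}: latency cost 342 + fixed 42 = 384.
All other subsets cost ≥ 379. Minimum total cost: 374.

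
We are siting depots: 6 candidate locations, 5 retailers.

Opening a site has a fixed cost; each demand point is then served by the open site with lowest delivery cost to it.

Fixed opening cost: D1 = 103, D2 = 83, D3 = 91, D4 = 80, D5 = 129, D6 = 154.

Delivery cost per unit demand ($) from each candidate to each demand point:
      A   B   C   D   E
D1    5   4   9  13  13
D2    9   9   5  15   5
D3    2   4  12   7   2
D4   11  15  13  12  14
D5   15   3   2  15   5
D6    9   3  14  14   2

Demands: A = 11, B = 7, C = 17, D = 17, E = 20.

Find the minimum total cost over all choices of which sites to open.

Open {D3, D5}: assign each demand point to its cheapest open site.
  A→D3 11×2=22, B→D5 7×3=21, C→D5 17×2=34, D→D3 17×7=119, E→D3 20×2=40
  delivery cost 236, fixed 220 → total 456.
Compare {D2, D3}: delivery cost 294 + fixed 174 = 468.
Compare {D3}: delivery cost 413 + fixed 91 = 504.
Compare {D3, D4, D5}: delivery cost 236 + fixed 300 = 536.
All other subsets cost ≥ 468. Minimum total cost: 456.

456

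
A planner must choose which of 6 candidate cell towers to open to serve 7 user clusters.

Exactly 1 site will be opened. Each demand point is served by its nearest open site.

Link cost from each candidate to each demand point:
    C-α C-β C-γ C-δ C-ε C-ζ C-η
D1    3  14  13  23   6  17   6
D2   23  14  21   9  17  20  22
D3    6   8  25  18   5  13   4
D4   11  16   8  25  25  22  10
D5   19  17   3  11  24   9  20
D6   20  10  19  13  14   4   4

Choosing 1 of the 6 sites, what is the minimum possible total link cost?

79

Open {D3}.
  C-α→D3 6, C-β→D3 8, C-γ→D3 25, C-δ→D3 18, C-ε→D3 5, C-ζ→D3 13, C-η→D3 4  ⇒ total 79.
Compare {D1}: total 82.
Compare {D6}: total 84.
No size-1 selection does better; minimum is 79.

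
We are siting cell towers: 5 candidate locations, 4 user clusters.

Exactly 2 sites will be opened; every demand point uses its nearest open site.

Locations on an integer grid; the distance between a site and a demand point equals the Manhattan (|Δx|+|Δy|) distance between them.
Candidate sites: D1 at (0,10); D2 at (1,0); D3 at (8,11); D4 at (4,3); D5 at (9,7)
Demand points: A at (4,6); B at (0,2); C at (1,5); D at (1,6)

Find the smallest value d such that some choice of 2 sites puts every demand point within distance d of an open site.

5

Open {D1, D4}.
  Farthest demand point is B at distance 5 (to D4); all others are ≤ 5.
With {D2, D4} the worst case is 6.
With {D2, D5} the worst case is 6.
No size-2 selection achieves below 5.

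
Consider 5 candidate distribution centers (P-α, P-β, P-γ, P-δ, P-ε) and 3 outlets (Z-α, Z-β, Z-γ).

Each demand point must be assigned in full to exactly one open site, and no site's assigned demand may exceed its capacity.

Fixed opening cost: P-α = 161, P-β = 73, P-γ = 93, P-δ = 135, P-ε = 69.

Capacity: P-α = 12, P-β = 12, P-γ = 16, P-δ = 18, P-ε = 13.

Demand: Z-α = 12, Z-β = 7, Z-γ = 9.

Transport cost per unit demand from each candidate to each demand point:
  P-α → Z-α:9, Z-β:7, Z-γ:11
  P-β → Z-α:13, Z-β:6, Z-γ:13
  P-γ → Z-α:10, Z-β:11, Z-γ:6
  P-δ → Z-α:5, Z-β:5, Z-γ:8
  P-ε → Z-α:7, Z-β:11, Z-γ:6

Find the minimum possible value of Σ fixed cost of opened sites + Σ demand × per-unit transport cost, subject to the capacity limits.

Open {P-γ, P-ε}; cheapest assignment that respects the capacities:
  P-γ (cap 16, load 16): Z-β, Z-γ — cost 7×11 + 9×6 = 131
  P-ε (cap 13, load 12): Z-α — cost 12×7 = 84
  Shipping 215, fixed 162 → total 377.
  Any other capacity-feasible assignment to {P-γ, P-ε} ships for at least 215.
Compare {P-δ, P-ε}: its best feasible assignment gives total 395.
Compare {P-β, P-γ, P-ε}: its best feasible assignment gives total 415.
Every other set of open sites that can feasibly serve all demand totals ≥ 395 even under its best assignment. Minimum: 377.

377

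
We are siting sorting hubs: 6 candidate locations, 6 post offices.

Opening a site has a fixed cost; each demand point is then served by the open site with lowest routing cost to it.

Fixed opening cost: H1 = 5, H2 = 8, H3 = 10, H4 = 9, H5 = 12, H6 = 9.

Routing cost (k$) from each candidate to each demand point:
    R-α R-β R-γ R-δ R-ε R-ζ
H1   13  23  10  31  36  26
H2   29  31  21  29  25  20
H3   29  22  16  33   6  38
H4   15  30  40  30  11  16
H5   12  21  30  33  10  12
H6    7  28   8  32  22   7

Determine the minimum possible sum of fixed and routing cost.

101

Open {H3, H6}: assign each demand point to its cheapest open site.
  R-α→H6 7, R-β→H3 22, R-γ→H6 8, R-δ→H6 32, R-ε→H3 6, R-ζ→H6 7
  routing cost 82, fixed 19 → total 101.
Compare {H1, H3, H6}: routing cost 81 + fixed 24 = 105.
Compare {H5, H6}: routing cost 85 + fixed 21 = 106.
Compare {H2, H3, H6}: routing cost 79 + fixed 27 = 106.
All other subsets cost ≥ 105. Minimum total cost: 101.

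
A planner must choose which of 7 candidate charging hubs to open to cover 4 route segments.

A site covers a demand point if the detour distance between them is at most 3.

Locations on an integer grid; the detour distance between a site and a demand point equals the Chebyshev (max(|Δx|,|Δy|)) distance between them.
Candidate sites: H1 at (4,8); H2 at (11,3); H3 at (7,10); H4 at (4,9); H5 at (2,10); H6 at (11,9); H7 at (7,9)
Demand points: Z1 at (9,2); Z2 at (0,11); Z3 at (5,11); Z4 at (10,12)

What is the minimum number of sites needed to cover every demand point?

Coverage sets (demand points within 3 of each site):
  H1: {Z3}
  H2: {Z1}
  H3: {Z3, Z4}
  H4: {Z3}
  H5: {Z2, Z3}
  H6: {Z4}
  H7: {Z3, Z4}
No 2 sites suffice: every size-2 union leaves at least one demand point uncovered.
But {H2, H3, H5} covers everything, so the minimum is 3.

3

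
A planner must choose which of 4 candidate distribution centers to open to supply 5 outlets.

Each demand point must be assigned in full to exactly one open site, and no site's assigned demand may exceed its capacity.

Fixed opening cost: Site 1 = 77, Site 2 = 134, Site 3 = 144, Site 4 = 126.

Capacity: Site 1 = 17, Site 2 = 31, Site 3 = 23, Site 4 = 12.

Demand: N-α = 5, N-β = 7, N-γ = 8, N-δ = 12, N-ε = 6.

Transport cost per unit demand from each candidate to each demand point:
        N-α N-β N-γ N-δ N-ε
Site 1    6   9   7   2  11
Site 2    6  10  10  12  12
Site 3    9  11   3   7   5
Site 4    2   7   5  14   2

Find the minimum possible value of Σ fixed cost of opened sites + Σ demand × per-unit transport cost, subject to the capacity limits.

406

Open {Site 1, Site 3}; cheapest assignment that respects the capacities:
  Site 1 (cap 17, load 17): N-α, N-δ — cost 5×6 + 12×2 = 54
  Site 3 (cap 23, load 21): N-β, N-γ, N-ε — cost 7×11 + 8×3 + 6×5 = 131
  Shipping 185, fixed 221 → total 406.
  Any other capacity-feasible assignment to {Site 1, Site 3} ships for at least 185.
Compare {Site 1, Site 3, Site 4}: its best feasible assignment gives total 484.
Compare {Site 1, Site 2}: its best feasible assignment gives total 487.
Every other set of open sites that can feasibly serve all demand totals ≥ 484 even under its best assignment. Minimum: 406.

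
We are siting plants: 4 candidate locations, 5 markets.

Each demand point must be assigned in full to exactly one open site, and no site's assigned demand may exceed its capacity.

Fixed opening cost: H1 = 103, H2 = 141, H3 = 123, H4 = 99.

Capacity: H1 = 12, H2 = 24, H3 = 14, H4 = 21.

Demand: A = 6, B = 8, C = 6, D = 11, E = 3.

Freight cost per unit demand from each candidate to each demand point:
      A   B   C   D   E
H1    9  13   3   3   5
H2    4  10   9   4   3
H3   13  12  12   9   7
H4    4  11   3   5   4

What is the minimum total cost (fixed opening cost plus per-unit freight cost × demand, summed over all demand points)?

415

Open {H2, H4}; cheapest assignment that respects the capacities:
  H2 (cap 24, load 22): B, D, E — cost 8×10 + 11×4 + 3×3 = 133
  H4 (cap 21, load 12): A, C — cost 6×4 + 6×3 = 42
  Shipping 175, fixed 240 → total 415.
  Any other capacity-feasible assignment to {H2, H4} ships for at least 175.
Compare {H1, H2}: its best feasible assignment gives total 444.
Compare {H3, H4}: its best feasible assignment gives total 472.
Every other set of open sites that can feasibly serve all demand totals ≥ 444 even under its best assignment. Minimum: 415.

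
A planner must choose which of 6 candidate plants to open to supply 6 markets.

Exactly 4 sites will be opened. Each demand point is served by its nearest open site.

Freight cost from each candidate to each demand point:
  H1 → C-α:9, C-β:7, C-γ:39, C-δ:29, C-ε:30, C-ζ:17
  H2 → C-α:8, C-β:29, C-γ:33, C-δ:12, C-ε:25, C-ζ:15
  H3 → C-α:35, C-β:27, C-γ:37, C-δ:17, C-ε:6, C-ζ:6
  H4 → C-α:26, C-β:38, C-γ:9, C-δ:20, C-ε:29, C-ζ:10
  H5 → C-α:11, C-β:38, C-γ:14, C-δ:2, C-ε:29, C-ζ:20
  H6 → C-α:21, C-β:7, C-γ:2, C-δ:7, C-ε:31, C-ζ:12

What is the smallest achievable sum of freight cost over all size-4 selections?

31

Open {H2, H3, H5, H6}.
  C-α→H2 8, C-β→H6 7, C-γ→H6 2, C-δ→H5 2, C-ε→H3 6, C-ζ→H3 6  ⇒ total 31.
Compare {H1, H3, H5, H6}: total 32.
Compare {H3, H4, H5, H6}: total 34.
No size-4 selection does better; minimum is 31.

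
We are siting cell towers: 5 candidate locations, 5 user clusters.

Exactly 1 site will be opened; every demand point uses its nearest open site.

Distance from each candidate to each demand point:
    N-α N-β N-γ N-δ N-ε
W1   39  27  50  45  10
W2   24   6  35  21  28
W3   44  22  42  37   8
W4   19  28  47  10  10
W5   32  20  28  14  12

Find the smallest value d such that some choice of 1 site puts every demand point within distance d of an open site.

Open {W5}.
  Farthest demand point is N-α at distance 32 (to W5); all others are ≤ 32.
With {W2} the worst case is 35.
With {W3} the worst case is 44.
No size-1 selection achieves below 32.

32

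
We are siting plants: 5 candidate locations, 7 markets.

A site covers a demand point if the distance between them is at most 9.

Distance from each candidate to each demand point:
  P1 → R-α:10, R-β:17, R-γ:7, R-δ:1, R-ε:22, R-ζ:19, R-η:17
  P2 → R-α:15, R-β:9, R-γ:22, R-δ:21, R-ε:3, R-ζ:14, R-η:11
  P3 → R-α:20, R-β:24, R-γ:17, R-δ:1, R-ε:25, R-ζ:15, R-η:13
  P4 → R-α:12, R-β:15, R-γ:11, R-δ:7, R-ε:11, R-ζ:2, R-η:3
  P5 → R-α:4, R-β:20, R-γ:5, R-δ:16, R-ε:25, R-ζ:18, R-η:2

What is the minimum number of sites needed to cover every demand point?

3

Coverage sets (demand points within 9 of each site):
  P1: {R-γ, R-δ}
  P2: {R-β, R-ε}
  P3: {R-δ}
  P4: {R-δ, R-ζ, R-η}
  P5: {R-α, R-γ, R-η}
No 2 sites suffice: every size-2 union leaves at least one demand point uncovered.
But {P2, P4, P5} covers everything, so the minimum is 3.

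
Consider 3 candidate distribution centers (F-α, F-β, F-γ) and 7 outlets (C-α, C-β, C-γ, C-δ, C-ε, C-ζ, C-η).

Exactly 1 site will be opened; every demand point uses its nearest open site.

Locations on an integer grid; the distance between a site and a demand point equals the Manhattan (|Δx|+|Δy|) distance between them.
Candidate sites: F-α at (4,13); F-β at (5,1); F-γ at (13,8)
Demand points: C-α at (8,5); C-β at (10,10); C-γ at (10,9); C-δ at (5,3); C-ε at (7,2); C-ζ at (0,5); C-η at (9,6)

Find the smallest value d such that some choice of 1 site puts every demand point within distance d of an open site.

14

Open {F-α}.
  Farthest demand point is C-ε at distance 14 (to F-α); all others are ≤ 14.
With {F-β} the worst case is 14.
With {F-γ} the worst case is 16.
No size-1 selection achieves below 14.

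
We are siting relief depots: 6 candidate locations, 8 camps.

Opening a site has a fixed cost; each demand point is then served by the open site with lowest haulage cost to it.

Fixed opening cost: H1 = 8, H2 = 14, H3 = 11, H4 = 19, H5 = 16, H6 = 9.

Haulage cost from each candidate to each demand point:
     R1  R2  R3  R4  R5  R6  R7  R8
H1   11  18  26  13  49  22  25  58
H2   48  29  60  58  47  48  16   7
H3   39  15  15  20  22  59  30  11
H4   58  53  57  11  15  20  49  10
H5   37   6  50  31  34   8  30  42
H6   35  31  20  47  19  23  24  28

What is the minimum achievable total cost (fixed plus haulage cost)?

Open {H1, H3, H5}: assign each demand point to its cheapest open site.
  R1→H1 11, R2→H5 6, R3→H3 15, R4→H1 13, R5→H3 22, R6→H5 8, R7→H1 25, R8→H3 11
  haulage cost 111, fixed 35 → total 146.
Compare {H1, H2, H3, H5}: haulage cost 98 + fixed 49 = 147.
Compare {H1, H2, H5, H6}: haulage cost 100 + fixed 47 = 147.
Compare {H1, H3, H5, H6}: haulage cost 107 + fixed 44 = 151.
All other subsets cost ≥ 147. Minimum total cost: 146.

146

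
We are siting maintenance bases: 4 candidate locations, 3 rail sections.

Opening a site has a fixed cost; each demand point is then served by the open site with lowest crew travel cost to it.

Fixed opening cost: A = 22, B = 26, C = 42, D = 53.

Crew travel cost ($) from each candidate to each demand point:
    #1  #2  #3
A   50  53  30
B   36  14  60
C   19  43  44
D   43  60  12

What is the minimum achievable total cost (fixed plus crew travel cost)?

Open {A, B}: assign each demand point to its cheapest open site.
  #1→B 36, #2→B 14, #3→A 30
  crew travel cost 80, fixed 48 → total 128.
Compare {B}: crew travel cost 110 + fixed 26 = 136.
Compare {B, D}: crew travel cost 62 + fixed 79 = 141.
Compare {B, C}: crew travel cost 77 + fixed 68 = 145.
All other subsets cost ≥ 136. Minimum total cost: 128.

128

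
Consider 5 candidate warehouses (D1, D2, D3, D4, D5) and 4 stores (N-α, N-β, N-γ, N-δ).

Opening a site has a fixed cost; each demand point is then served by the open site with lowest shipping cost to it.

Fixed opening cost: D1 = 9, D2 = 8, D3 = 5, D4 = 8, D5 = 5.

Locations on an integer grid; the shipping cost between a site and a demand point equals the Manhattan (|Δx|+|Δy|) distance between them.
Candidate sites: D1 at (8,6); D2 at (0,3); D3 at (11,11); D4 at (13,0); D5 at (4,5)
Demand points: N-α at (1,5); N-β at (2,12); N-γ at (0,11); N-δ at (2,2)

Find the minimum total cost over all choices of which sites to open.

Open {D5}: assign each demand point to its cheapest open site.
  N-α→D5 3, N-β→D5 9, N-γ→D5 10, N-δ→D5 5
  shipping cost 27, fixed 5 → total 32.
Compare {D2}: shipping cost 25 + fixed 8 = 33.
Compare {D2, D5}: shipping cost 23 + fixed 13 = 36.
Compare {D2, D3}: shipping cost 24 + fixed 13 = 37.
All other subsets cost ≥ 33. Minimum total cost: 32.

32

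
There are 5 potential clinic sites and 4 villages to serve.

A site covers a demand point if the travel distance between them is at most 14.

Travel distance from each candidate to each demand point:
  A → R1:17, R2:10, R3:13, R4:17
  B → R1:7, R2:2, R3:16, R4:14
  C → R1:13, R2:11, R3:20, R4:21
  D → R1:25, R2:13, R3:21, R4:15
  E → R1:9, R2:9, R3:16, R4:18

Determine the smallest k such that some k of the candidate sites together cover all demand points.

2

Coverage sets (demand points within 14 of each site):
  A: {R2, R3}
  B: {R1, R2, R4}
  C: {R1, R2}
  D: {R2}
  E: {R1, R2}
No single site covers all 4 demand points.
But {A, B} covers everything, so the minimum is 2.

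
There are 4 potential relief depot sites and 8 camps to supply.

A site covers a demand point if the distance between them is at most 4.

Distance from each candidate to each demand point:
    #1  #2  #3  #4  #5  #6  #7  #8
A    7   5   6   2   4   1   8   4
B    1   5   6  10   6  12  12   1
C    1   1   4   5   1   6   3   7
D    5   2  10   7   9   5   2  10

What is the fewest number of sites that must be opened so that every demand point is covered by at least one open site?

2

Coverage sets (demand points within 4 of each site):
  A: {#4, #5, #6, #8}
  B: {#1, #8}
  C: {#1, #2, #3, #5, #7}
  D: {#2, #7}
No single site covers all 8 demand points.
But {A, C} covers everything, so the minimum is 2.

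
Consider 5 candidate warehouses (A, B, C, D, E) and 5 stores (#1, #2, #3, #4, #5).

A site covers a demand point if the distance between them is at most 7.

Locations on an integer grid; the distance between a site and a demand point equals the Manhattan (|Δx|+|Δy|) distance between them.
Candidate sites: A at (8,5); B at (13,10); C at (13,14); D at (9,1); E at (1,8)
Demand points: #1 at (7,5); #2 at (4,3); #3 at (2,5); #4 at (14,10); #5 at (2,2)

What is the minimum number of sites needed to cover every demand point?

Coverage sets (demand points within 7 of each site):
  A: {#1, #2, #3}
  B: {#4}
  C: {#4}
  D: {#1, #2}
  E: {#3, #5}
No 2 sites suffice: every size-2 union leaves at least one demand point uncovered.
But {A, B, E} covers everything, so the minimum is 3.

3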